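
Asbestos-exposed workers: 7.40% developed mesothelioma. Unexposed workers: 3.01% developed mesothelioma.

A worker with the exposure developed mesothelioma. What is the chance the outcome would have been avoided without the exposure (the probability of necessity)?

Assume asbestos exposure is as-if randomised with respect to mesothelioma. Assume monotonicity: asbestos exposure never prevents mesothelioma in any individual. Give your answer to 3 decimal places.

PN ≈ 0.593

p₁ = 0.074, p₀ = 0.0301.
Under exogeneity and monotonicity, PN = (p₁ − p₀) / p₁.
PN = (0.074 − 0.0301) / 0.074 = 0.0439 / 0.074 ≈ 0.5932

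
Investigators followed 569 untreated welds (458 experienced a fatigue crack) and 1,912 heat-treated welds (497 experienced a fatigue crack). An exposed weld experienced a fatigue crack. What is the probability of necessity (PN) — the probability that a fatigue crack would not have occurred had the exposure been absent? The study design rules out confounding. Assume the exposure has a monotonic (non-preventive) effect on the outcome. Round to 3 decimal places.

p₁ = P(outcome | exposed) = 458/569 = 0.80492
p₀ = P(outcome | unexposed) = 497/1912 = 0.25994
Under exogeneity and monotonicity, PN = (p₁ − p₀) / p₁.
PN = (0.80492 − 0.25994) / 0.80492 = 0.54498 / 0.80492 ≈ 0.6771

PN ≈ 0.677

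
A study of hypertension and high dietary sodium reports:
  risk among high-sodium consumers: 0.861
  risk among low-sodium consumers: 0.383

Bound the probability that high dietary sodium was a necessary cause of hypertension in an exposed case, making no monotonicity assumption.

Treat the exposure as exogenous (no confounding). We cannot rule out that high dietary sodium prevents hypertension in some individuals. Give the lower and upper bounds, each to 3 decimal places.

0.555 ≤ PN ≤ 0.717

Let p₁ = 0.861, p₀ = 0.383.
Under exogeneity alone the bounds on PN are max{0,(p₁−p₀)/p₁} ≤ PN ≤ min{1,(1−p₀)/p₁}.
  lower = (p₁ − p₀)/p₁ = 0.478 / 0.861 ≈ 0.5552
  upper = min{1, (1 − p₀)/p₁} = 0.617 / 0.861 ≈ 0.7166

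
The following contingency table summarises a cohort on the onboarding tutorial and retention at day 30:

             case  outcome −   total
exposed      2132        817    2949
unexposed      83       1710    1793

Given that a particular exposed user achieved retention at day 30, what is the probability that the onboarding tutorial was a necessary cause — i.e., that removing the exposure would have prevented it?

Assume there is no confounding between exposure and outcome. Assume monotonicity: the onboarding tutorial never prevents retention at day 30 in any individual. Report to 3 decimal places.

PN ≈ 0.936

p₁ = P(outcome | exposed) = 2132/2949 = 0.72296
p₀ = P(outcome | unexposed) = 83/1793 = 0.046291
Under exogeneity and monotonicity, PN = (p₁ − p₀)/p₁.
PN = (0.72296 − 0.046291) / 0.72296 ≈ 0.9360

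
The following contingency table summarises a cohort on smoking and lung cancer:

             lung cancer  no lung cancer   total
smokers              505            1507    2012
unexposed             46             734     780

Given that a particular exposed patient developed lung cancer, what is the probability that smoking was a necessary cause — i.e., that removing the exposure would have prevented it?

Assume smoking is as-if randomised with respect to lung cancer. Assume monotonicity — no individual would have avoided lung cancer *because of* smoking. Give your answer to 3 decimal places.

PN ≈ 0.765

p₁ = P(outcome | exposed) = 505/2012 = 0.25099
p₀ = P(outcome | unexposed) = 46/780 = 0.058974
Under exogeneity and monotonicity, PN = (p₁ − p₀) / p₁.
PN = (0.25099 − 0.058974) / 0.25099 = 0.19202 / 0.25099 ≈ 0.7650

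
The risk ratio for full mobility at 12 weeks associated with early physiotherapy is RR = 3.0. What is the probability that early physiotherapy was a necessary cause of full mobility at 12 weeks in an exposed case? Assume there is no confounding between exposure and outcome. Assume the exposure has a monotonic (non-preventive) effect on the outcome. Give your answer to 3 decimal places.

PN ≈ 0.667

Under exogeneity and monotonicity, PN = (RR − 1) / RR = 1 − 1/RR.
PN = (3.0 − 1) / 3.0 = 2 / 3.0 ≈ 0.6667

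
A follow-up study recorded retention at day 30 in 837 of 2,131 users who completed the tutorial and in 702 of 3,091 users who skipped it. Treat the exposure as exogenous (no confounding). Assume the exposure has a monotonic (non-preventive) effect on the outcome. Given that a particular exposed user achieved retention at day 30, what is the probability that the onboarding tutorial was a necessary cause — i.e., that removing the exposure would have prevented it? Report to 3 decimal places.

p₁ = P(outcome | exposed) = 837/2131 = 0.39277
p₀ = P(outcome | unexposed) = 702/3091 = 0.22711
Under exogeneity and monotonicity, PN = (p₁ − p₀) / p₁.
PN = (0.39277 − 0.22711) / 0.39277 = 0.16566 / 0.39277 ≈ 0.4218

PN ≈ 0.422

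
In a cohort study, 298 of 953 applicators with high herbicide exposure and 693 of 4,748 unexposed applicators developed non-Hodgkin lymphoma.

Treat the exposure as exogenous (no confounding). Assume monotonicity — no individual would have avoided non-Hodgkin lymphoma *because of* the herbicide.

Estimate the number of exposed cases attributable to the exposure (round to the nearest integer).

p₁ = P(outcome | exposed) = 298/953 = 0.3127
p₀ = P(outcome | unexposed) = 693/4748 = 0.14596
PN = (p₁ − p₀)/p₁ = (0.3127 − 0.14596) / 0.3127 ≈ 0.53323.
Attributable cases ≈ PN × (exposed cases) = 0.53323 × 298 ≈ 158.90.

about 159 cases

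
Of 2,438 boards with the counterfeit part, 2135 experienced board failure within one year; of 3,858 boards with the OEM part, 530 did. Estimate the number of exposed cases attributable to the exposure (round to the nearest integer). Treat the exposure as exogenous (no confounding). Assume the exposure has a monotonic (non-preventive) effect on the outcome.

about 1800 cases

p₁ = P(outcome | exposed) = 2135/2438 = 0.87572
p₀ = P(outcome | unexposed) = 530/3858 = 0.13738
PN = (p₁ − p₀)/p₁ = (0.87572 − 0.13738) / 0.87572 ≈ 0.84313.
Attributable cases ≈ PN × (exposed cases) = 0.84313 × 2135 ≈ 1800.08.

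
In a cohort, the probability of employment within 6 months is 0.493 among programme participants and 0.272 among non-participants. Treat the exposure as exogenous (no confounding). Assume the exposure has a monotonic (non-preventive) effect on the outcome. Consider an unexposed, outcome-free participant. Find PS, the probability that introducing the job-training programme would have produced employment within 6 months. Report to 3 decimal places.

Let p₁ = 0.493, p₀ = 0.272.
Under exogeneity and monotonicity, PS = (p₁ − p₀) / (1 − p₀).
PS = (0.493 − 0.272) / (1 − 0.272) = 0.221 / 0.728 ≈ 0.3036

PS ≈ 0.304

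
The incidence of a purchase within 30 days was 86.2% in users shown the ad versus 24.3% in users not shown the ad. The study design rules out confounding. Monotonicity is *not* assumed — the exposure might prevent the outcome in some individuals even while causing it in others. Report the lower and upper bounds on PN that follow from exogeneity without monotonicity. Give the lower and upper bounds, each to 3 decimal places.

p₁ = 0.862, p₀ = 0.243.
Under exogeneity alone the bounds on PN are max{0,(p₁−p₀)/p₁} ≤ PN ≤ min{1,(1−p₀)/p₁}.
  lower = (p₁ − p₀)/p₁ = 0.619 / 0.862 ≈ 0.7181
  upper = min{1, (1 − p₀)/p₁} = 0.757 / 0.862 ≈ 0.8782

0.718 ≤ PN ≤ 0.878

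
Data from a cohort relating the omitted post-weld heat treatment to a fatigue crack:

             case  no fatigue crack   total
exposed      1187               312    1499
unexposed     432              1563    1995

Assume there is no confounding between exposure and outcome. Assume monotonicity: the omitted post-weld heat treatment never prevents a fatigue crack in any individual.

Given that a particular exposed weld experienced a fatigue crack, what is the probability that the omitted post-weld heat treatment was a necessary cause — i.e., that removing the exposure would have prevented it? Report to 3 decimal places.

PN ≈ 0.727

p₁ = P(outcome | exposed) = 1187/1499 = 0.79186
p₀ = P(outcome | unexposed) = 432/1995 = 0.21654
Under exogeneity and monotonicity, PN = (p₁ − p₀)/p₁.
PN = (0.79186 − 0.21654) / 0.79186 ≈ 0.7265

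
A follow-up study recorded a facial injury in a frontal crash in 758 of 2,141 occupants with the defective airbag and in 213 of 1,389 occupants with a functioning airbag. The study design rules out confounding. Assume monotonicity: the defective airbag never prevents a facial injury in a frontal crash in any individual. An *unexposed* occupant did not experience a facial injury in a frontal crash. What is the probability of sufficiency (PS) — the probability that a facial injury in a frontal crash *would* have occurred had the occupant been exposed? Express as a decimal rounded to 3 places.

PS ≈ 0.237

p₁ = P(outcome | exposed) = 758/2141 = 0.35404
p₀ = P(outcome | unexposed) = 213/1389 = 0.15335
Under exogeneity and monotonicity, PS = (p₁ − p₀) / (1 − p₀).
PS = (0.35404 − 0.15335) / (1 − 0.15335) = 0.20069 / 0.84665 ≈ 0.2370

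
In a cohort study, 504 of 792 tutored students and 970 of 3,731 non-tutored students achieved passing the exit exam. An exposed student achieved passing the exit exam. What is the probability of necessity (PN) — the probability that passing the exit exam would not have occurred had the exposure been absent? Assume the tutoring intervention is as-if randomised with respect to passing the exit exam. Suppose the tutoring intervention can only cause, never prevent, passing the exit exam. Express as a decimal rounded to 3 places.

p₁ = P(outcome | exposed) = 504/792 = 0.63636
p₀ = P(outcome | unexposed) = 970/3731 = 0.25998
Under exogeneity and monotonicity, PN = (p₁ − p₀) / p₁.
PN = (0.63636 − 0.25998) / 0.63636 = 0.37638 / 0.63636 ≈ 0.5915

PN ≈ 0.591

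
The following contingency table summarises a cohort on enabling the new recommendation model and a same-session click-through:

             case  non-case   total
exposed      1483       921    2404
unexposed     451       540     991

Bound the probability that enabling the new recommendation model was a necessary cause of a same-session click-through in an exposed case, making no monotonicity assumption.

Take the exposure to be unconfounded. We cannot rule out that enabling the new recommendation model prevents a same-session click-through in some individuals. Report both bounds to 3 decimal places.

p₁ = P(outcome | exposed) = 1483/2404 = 0.61689
p₀ = P(outcome | unexposed) = 451/991 = 0.4551
Under exogeneity alone the bounds on PN are max{0,(p₁−p₀)/p₁} ≤ PN ≤ min{1,(1−p₀)/p₁}.
  lower = (p₁ − p₀)/p₁ = 0.16179 / 0.61689 ≈ 0.2623
  upper = min{1, (1 − p₀)/p₁} = 0.5449 / 0.61689 ≈ 0.8833

0.262 ≤ PN ≤ 0.883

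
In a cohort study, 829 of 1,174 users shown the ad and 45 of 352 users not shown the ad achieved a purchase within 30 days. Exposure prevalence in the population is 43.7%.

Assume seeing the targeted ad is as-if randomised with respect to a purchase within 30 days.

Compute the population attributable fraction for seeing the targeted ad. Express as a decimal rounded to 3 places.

PAF ≈ 0.664

p₁ = P(outcome | exposed) = 829/1174 = 0.70613
p₀ = P(outcome | unexposed) = 45/352 = 0.12784
Overall risk P(Y=1) = π·p₁ + (1−π)·p₀ = 0.437×0.70613 + 0.563×0.12784 = 0.38055.
Under exogeneity, PAF = [P(Y=1) − p₀] / P(Y=1).
PAF = (0.38055 − 0.12784) / 0.38055 ≈ 0.6641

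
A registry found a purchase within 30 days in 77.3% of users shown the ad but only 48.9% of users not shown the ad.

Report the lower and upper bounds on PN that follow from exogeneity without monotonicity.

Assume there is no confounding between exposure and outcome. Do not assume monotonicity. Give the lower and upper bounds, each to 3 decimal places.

0.367 ≤ PN ≤ 0.661

p₁ = 0.773, p₀ = 0.489.
Under exogeneity alone the bounds on PN are max{0,(p₁−p₀)/p₁} ≤ PN ≤ min{1,(1−p₀)/p₁}.
  lower = (p₁ − p₀)/p₁ = 0.284 / 0.773 ≈ 0.3674
  upper = min{1, (1 − p₀)/p₁} = 0.511 / 0.773 ≈ 0.6611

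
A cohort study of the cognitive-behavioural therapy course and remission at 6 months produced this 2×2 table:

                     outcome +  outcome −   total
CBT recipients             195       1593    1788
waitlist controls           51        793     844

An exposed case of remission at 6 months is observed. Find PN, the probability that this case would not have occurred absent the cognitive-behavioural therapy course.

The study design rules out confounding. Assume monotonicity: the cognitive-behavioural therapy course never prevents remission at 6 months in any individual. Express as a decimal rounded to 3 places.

p₁ = P(outcome | exposed) = 195/1788 = 0.10906
p₀ = P(outcome | unexposed) = 51/844 = 0.060427
Under exogeneity and monotonicity, PN = (p₁ − p₀)/p₁.
PN = (0.10906 − 0.060427) / 0.10906 ≈ 0.4459

PN ≈ 0.446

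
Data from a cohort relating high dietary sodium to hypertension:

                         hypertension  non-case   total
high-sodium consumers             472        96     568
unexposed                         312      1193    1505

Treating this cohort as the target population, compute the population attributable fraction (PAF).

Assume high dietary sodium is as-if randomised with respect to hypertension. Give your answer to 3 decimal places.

PAF ≈ 0.452

p₁ = P(outcome | exposed) = 472/568 = 0.83099
p₀ = P(outcome | unexposed) = 312/1505 = 0.20731
Exposure prevalence π = 568/2073 = 0.274; overall risk P(Y=1) = 0.3782.
Under exogeneity, PAF = [P(Y=1) − p₀]/P(Y=1).
PAF = (0.3782 − 0.20731) / 0.3782 ≈ 0.4518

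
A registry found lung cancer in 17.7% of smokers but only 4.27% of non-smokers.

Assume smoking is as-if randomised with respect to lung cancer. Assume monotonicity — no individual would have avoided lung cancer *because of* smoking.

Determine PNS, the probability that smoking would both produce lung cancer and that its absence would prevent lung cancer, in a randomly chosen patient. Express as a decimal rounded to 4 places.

p₁ = 0.177, p₀ = 0.0427.
Under exogeneity and monotonicity, PNS = p₁ − p₀.
PNS = 0.177 − 0.0427 = 0.1343

PNS ≈ 0.1343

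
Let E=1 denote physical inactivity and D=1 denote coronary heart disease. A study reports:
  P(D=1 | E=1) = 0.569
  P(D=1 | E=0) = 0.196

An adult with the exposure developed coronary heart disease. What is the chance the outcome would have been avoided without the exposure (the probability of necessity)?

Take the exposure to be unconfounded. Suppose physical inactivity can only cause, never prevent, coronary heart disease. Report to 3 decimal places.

Let p₁ = 0.569, p₀ = 0.196.
Under exogeneity and monotonicity, PN = (p₁ − p₀) / p₁.
PN = (0.569 − 0.196) / 0.569 = 0.373 / 0.569 ≈ 0.6555

PN ≈ 0.656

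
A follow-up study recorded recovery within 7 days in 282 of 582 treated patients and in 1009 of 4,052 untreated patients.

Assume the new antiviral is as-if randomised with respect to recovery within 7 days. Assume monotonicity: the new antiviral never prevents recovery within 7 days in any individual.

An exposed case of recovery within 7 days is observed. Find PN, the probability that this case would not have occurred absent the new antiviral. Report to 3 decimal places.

p₁ = P(outcome | exposed) = 282/582 = 0.48454
p₀ = P(outcome | unexposed) = 1009/4052 = 0.24901
Under exogeneity and monotonicity, PN = (p₁ − p₀) / p₁.
PN = (0.48454 − 0.24901) / 0.48454 = 0.23552 / 0.48454 ≈ 0.4861

PN ≈ 0.486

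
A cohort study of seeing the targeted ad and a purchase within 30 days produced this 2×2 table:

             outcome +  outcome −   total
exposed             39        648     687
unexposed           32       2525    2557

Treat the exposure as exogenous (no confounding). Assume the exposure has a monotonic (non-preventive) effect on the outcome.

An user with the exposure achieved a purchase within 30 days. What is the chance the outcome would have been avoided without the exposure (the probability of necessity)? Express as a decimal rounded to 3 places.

PN ≈ 0.780

p₁ = P(outcome | exposed) = 39/687 = 0.056769
p₀ = P(outcome | unexposed) = 32/2557 = 0.012515
Under exogeneity and monotonicity, PN = (p₁ − p₀)/p₁.
PN = (0.056769 − 0.012515) / 0.056769 ≈ 0.7795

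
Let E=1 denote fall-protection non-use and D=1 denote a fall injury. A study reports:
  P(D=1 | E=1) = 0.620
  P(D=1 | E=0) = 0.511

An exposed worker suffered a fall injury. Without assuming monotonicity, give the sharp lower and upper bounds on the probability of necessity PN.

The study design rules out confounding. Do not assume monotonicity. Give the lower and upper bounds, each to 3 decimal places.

Let p₁ = 0.62, p₀ = 0.511.
Under exogeneity alone the bounds on PN are max{0,(p₁−p₀)/p₁} ≤ PN ≤ min{1,(1−p₀)/p₁}.
  lower = (p₁ − p₀)/p₁ = 0.109 / 0.62 ≈ 0.1758
  upper = min{1, (1 − p₀)/p₁} = 0.489 / 0.62 ≈ 0.7887

0.176 ≤ PN ≤ 0.789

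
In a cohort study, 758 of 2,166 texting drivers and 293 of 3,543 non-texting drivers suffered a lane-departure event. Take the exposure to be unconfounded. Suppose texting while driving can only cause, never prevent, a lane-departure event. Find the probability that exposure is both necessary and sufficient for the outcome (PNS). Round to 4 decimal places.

p₁ = P(outcome | exposed) = 758/2166 = 0.34995
p₀ = P(outcome | unexposed) = 293/3543 = 0.082698
Under exogeneity and monotonicity, PNS = p₁ − p₀.
PNS = 0.34995 − 0.082698 = 0.26726

PNS ≈ 0.2673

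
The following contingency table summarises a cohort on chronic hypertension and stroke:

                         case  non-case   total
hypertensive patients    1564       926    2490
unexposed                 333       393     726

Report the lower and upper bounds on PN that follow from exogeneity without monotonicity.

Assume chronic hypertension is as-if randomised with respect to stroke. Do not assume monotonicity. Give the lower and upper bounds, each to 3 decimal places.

0.270 ≤ PN ≤ 0.862

p₁ = P(outcome | exposed) = 1564/2490 = 0.62811
p₀ = P(outcome | unexposed) = 333/726 = 0.45868
Under exogeneity alone the bounds on PN are max{0,(p₁−p₀)/p₁} ≤ PN ≤ min{1,(1−p₀)/p₁}.
  lower = (p₁ − p₀)/p₁ = 0.16943 / 0.62811 ≈ 0.2698
  upper = min{1, (1 − p₀)/p₁} = 0.54132 / 0.62811 ≈ 0.8618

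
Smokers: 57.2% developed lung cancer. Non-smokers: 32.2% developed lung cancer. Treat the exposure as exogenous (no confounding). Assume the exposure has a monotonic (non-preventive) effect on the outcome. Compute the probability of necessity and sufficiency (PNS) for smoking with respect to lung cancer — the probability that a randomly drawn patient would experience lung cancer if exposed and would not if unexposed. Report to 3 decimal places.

PNS ≈ 0.250

p₁ = 0.572, p₀ = 0.322.
Under exogeneity and monotonicity, PNS = p₁ − p₀.
PNS = 0.572 − 0.322 = 0.25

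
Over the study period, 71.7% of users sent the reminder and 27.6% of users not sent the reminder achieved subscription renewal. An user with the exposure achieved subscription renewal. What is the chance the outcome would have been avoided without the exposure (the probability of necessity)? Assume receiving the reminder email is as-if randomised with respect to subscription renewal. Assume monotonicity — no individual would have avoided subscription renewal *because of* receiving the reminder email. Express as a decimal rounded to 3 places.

PN ≈ 0.615

p₁ = 0.717, p₀ = 0.276.
Under exogeneity and monotonicity, PN = (p₁ − p₀) / p₁.
PN = (0.717 − 0.276) / 0.717 = 0.441 / 0.717 ≈ 0.6151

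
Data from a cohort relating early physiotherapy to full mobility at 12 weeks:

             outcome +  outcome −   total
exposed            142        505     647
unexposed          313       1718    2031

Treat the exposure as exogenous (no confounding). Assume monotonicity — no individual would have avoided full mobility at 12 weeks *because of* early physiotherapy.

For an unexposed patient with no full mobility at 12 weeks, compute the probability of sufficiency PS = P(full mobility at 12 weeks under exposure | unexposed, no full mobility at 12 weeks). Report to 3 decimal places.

p₁ = P(outcome | exposed) = 142/647 = 0.21947
p₀ = P(outcome | unexposed) = 313/2031 = 0.15411
Under exogeneity and monotonicity, PS = (p₁ − p₀)/(1 − p₀).
PS = (0.21947 − 0.15411) / 0.84589 ≈ 0.0773

PS ≈ 0.077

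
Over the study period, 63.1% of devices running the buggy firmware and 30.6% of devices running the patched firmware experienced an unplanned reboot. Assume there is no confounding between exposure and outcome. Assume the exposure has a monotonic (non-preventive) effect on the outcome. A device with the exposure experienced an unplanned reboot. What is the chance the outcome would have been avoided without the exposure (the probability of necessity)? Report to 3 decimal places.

p₁ = 0.631, p₀ = 0.306.
Under exogeneity and monotonicity, PN = (p₁ − p₀) / p₁.
PN = (0.631 − 0.306) / 0.631 = 0.325 / 0.631 ≈ 0.5151

PN ≈ 0.515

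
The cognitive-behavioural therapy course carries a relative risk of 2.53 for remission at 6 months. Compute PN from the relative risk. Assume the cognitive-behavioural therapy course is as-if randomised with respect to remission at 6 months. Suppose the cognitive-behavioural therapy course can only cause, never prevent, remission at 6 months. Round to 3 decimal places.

PN ≈ 0.605

Under exogeneity and monotonicity, PN = (RR − 1) / RR = 1 − 1/RR.
PN = (2.53 − 1) / 2.53 = 1.53 / 2.53 ≈ 0.6047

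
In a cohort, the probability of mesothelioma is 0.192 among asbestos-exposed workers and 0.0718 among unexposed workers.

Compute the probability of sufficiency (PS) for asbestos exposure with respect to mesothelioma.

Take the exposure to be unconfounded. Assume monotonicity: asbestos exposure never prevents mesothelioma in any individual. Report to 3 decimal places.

Let p₁ = 0.192, p₀ = 0.0718.
Under exogeneity and monotonicity, PS = (p₁ − p₀) / (1 − p₀).
PS = (0.192 − 0.0718) / (1 − 0.0718) = 0.1202 / 0.9282 ≈ 0.1295

PS ≈ 0.129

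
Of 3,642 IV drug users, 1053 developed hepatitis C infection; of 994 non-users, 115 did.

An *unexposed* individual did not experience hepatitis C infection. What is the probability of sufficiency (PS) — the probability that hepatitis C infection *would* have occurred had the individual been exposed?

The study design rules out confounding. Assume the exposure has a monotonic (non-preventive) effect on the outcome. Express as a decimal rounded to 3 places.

PS ≈ 0.196

p₁ = P(outcome | exposed) = 1053/3642 = 0.28913
p₀ = P(outcome | unexposed) = 115/994 = 0.11569
Under exogeneity and monotonicity, PS = (p₁ − p₀) / (1 − p₀).
PS = (0.28913 − 0.11569) / (1 − 0.11569) = 0.17343 / 0.88431 ≈ 0.1961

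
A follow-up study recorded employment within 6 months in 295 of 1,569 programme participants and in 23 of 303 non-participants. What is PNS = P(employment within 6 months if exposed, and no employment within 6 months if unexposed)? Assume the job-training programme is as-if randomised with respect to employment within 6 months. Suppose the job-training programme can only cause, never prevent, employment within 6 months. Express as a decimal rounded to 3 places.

p₁ = P(outcome | exposed) = 295/1569 = 0.18802
p₀ = P(outcome | unexposed) = 23/303 = 0.075908
Under exogeneity and monotonicity, PNS = p₁ − p₀.
PNS = 0.18802 − 0.075908 = 0.11211

PNS ≈ 0.112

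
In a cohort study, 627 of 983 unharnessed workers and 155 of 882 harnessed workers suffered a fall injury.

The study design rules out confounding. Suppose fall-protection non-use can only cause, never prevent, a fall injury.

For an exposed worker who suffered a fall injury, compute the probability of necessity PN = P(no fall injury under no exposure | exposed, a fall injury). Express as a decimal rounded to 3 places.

p₁ = P(outcome | exposed) = 627/983 = 0.63784
p₀ = P(outcome | unexposed) = 155/882 = 0.17574
Under exogeneity and monotonicity, PN = (p₁ − p₀) / p₁.
PN = (0.63784 − 0.17574) / 0.63784 = 0.46211 / 0.63784 ≈ 0.7245

PN ≈ 0.724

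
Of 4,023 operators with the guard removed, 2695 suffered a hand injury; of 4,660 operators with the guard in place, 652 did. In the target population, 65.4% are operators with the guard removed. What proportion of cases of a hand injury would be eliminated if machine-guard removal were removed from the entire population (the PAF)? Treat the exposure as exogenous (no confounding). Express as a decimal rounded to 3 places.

PAF ≈ 0.712

p₁ = P(outcome | exposed) = 2695/4023 = 0.6699
p₀ = P(outcome | unexposed) = 652/4660 = 0.13991
Overall risk P(Y=1) = π·p₁ + (1−π)·p₀ = 0.654×0.6699 + 0.346×0.13991 = 0.48652.
Under exogeneity, PAF = [P(Y=1) − p₀] / P(Y=1).
PAF = (0.48652 − 0.13991) / 0.48652 ≈ 0.7124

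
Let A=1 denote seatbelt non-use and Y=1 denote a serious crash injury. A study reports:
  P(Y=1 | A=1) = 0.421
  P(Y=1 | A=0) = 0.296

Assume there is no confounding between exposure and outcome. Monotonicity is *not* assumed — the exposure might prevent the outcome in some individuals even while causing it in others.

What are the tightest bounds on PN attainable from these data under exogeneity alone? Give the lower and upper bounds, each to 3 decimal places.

Let p₁ = 0.421, p₀ = 0.296.
Under exogeneity alone the bounds on PN are max{0,(p₁−p₀)/p₁} ≤ PN ≤ min{1,(1−p₀)/p₁}.
  lower = (p₁ − p₀)/p₁ = 0.125 / 0.421 ≈ 0.2969
  upper = min{1, (1 − p₀)/p₁} = 0.704 / 0.421 ≈ 1.6722 → capped at 1

0.297 ≤ PN ≤ 1.000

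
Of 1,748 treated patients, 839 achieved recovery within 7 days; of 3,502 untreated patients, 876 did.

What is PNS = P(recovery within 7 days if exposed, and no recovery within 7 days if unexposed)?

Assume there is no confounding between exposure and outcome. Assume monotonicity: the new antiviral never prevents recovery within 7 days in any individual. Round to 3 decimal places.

p₁ = P(outcome | exposed) = 839/1748 = 0.47998
p₀ = P(outcome | unexposed) = 876/3502 = 0.25014
Under exogeneity and monotonicity, PNS = p₁ − p₀.
PNS = 0.47998 − 0.25014 = 0.22983

PNS ≈ 0.230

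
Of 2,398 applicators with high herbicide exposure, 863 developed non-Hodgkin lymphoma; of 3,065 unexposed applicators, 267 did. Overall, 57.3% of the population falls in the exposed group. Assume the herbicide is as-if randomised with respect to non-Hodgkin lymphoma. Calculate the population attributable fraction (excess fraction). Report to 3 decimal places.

PAF ≈ 0.642

p₁ = P(outcome | exposed) = 863/2398 = 0.35988
p₀ = P(outcome | unexposed) = 267/3065 = 0.087113
Overall risk P(Y=1) = π·p₁ + (1−π)·p₀ = 0.573×0.35988 + 0.427×0.087113 = 0.24341.
Under exogeneity, PAF = [P(Y=1) − p₀] / P(Y=1).
PAF = (0.24341 − 0.087113) / 0.24341 ≈ 0.6421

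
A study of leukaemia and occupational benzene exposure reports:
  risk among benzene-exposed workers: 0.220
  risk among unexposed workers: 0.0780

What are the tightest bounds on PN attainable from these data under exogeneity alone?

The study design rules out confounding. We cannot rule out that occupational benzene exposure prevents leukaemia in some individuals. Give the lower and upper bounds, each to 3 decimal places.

0.645 ≤ PN ≤ 1.000

Let p₁ = 0.22, p₀ = 0.078.
Under exogeneity alone the bounds on PN are max{0,(p₁−p₀)/p₁} ≤ PN ≤ min{1,(1−p₀)/p₁}.
  lower = (p₁ − p₀)/p₁ = 0.142 / 0.22 ≈ 0.6455
  upper = min{1, (1 − p₀)/p₁} = 0.922 / 0.22 ≈ 4.1909 → capped at 1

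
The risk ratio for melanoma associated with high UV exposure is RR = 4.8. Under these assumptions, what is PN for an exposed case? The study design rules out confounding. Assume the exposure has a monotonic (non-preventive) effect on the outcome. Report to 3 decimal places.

PN ≈ 0.792

Under exogeneity and monotonicity, PN = (RR − 1) / RR = 1 − 1/RR.
PN = (4.8 − 1) / 4.8 = 3.8 / 4.8 ≈ 0.7917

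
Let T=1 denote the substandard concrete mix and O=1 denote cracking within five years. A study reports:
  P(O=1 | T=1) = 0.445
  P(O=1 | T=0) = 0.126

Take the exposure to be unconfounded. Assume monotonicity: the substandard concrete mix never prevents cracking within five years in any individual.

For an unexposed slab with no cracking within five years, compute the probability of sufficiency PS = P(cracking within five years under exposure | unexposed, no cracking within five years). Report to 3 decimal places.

Let p₁ = 0.445, p₀ = 0.126.
Under exogeneity and monotonicity, PS = (p₁ − p₀) / (1 − p₀).
PS = (0.445 − 0.126) / (1 − 0.126) = 0.319 / 0.874 ≈ 0.3650

PS ≈ 0.365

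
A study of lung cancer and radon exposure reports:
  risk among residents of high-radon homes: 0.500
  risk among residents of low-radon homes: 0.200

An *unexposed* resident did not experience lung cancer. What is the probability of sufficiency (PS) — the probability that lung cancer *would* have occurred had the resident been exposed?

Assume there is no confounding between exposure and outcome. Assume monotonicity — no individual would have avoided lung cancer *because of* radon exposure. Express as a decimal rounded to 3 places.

PS ≈ 0.375

Let p₁ = 0.5, p₀ = 0.2.
Under exogeneity and monotonicity, PS = (p₁ − p₀) / (1 − p₀).
PS = (0.5 − 0.2) / (1 − 0.2) = 0.3 / 0.8 ≈ 0.3750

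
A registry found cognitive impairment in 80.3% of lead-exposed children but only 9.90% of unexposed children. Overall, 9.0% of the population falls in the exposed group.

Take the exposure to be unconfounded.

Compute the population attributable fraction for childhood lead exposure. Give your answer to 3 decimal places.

p₁ = 0.803, p₀ = 0.099.
Overall risk P(Y=1) = π·p₁ + (1−π)·p₀ = 0.09×0.803 + 0.91×0.099 = 0.16236.
Under exogeneity, PAF = [P(Y=1) − p₀] / P(Y=1).
PAF = (0.16236 − 0.099) / 0.16236 ≈ 0.3902

PAF ≈ 0.390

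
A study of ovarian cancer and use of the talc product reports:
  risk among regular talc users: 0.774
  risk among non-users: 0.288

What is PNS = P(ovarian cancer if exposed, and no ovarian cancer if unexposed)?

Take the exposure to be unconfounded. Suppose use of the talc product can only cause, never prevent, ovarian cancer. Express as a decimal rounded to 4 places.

PNS ≈ 0.4860

Let p₁ = 0.774, p₀ = 0.288.
Under exogeneity and monotonicity, PNS = p₁ − p₀.
PNS = 0.774 − 0.288 = 0.486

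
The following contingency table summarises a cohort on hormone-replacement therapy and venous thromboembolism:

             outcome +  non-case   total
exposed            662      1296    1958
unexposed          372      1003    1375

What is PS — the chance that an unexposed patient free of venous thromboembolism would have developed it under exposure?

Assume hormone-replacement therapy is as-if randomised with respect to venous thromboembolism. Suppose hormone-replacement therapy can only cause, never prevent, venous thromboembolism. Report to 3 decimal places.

p₁ = P(outcome | exposed) = 662/1958 = 0.3381
p₀ = P(outcome | unexposed) = 372/1375 = 0.27055
Under exogeneity and monotonicity, PS = (p₁ − p₀) / (1 − p₀).
PS = (0.3381 − 0.27055) / (1 − 0.27055) = 0.067555 / 0.72945 ≈ 0.0926

PS ≈ 0.093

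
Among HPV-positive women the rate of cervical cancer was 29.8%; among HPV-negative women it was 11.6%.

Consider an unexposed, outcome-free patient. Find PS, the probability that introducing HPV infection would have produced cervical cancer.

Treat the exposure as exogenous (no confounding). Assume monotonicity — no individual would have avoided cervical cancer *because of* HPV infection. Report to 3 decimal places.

p₁ = 0.298, p₀ = 0.116.
Under exogeneity and monotonicity, PS = (p₁ − p₀) / (1 − p₀).
PS = (0.298 − 0.116) / (1 − 0.116) = 0.182 / 0.884 ≈ 0.2059

PS ≈ 0.206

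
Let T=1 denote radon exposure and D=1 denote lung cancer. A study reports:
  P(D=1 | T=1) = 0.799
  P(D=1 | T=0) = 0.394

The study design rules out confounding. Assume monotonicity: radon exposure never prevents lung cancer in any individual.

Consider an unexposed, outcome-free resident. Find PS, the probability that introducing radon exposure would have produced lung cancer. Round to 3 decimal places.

Let p₁ = 0.799, p₀ = 0.394.
Under exogeneity and monotonicity, PS = (p₁ − p₀) / (1 − p₀).
PS = (0.799 − 0.394) / (1 − 0.394) = 0.405 / 0.606 ≈ 0.6683

PS ≈ 0.668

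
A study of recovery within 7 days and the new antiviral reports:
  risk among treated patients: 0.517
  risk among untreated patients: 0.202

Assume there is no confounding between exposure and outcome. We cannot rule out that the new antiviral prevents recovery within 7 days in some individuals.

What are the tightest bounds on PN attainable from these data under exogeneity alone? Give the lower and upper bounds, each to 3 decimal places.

0.609 ≤ PN ≤ 1.000

Let p₁ = 0.517, p₀ = 0.202.
Under exogeneity alone the bounds on PN are max{0,(p₁−p₀)/p₁} ≤ PN ≤ min{1,(1−p₀)/p₁}.
  lower = (p₁ − p₀)/p₁ = 0.315 / 0.517 ≈ 0.6093
  upper = min{1, (1 − p₀)/p₁} = 0.798 / 0.517 ≈ 1.5435 → capped at 1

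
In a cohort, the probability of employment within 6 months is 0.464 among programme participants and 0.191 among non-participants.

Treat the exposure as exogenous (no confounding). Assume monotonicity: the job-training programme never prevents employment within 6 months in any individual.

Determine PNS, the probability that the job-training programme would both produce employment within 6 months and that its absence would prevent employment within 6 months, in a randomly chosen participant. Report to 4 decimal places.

PNS ≈ 0.2730

Let p₁ = 0.464, p₀ = 0.191.
Under exogeneity and monotonicity, PNS = p₁ − p₀.
PNS = 0.464 − 0.191 = 0.273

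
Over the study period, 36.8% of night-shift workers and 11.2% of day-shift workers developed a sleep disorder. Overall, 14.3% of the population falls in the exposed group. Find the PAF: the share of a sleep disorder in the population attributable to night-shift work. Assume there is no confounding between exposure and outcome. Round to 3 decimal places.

PAF ≈ 0.246

p₁ = 0.368, p₀ = 0.112.
Overall risk P(Y=1) = π·p₁ + (1−π)·p₀ = 0.143×0.368 + 0.857×0.112 = 0.14861.
Under exogeneity, PAF = [P(Y=1) − p₀] / P(Y=1).
PAF = (0.14861 − 0.112) / 0.14861 ≈ 0.2463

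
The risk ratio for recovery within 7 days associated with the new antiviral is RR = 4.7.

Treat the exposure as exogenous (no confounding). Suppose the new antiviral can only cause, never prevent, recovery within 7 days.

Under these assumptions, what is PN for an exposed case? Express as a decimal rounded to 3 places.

Under exogeneity and monotonicity, PN = (RR − 1) / RR = 1 − 1/RR.
PN = (4.7 − 1) / 4.7 = 3.7 / 4.7 ≈ 0.7872

PN ≈ 0.787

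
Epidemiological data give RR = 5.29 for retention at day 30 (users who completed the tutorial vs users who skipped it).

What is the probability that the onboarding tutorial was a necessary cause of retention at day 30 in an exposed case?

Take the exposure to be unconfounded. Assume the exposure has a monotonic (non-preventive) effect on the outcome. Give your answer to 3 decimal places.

PN ≈ 0.811

Under exogeneity and monotonicity, PN = (RR − 1) / RR = 1 − 1/RR.
PN = (5.29 − 1) / 5.29 = 4.29 / 5.29 ≈ 0.8110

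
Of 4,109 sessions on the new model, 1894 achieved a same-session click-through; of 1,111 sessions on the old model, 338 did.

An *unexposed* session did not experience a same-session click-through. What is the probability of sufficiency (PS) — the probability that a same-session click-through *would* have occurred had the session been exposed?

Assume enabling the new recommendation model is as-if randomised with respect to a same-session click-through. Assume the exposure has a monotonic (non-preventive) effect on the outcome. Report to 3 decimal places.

PS ≈ 0.225

p₁ = P(outcome | exposed) = 1894/4109 = 0.46094
p₀ = P(outcome | unexposed) = 338/1111 = 0.30423
Under exogeneity and monotonicity, PS = (p₁ − p₀) / (1 − p₀).
PS = (0.46094 − 0.30423) / (1 − 0.30423) = 0.15671 / 0.69577 ≈ 0.2252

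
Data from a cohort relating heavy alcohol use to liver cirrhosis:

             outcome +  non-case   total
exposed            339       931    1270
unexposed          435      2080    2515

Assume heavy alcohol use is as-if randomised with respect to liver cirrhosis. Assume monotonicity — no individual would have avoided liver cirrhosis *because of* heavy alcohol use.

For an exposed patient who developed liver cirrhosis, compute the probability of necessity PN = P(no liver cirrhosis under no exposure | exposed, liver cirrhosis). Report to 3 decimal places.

p₁ = P(outcome | exposed) = 339/1270 = 0.26693
p₀ = P(outcome | unexposed) = 435/2515 = 0.17296
Under exogeneity and monotonicity, PN = (p₁ − p₀) / p₁.
PN = (0.26693 − 0.17296) / 0.26693 = 0.093967 / 0.26693 ≈ 0.3520

PN ≈ 0.352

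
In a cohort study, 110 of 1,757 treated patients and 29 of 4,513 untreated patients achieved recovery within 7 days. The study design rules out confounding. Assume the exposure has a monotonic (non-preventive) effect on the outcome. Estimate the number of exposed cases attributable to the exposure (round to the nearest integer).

about 99 cases

p₁ = P(outcome | exposed) = 110/1757 = 0.062607
p₀ = P(outcome | unexposed) = 29/4513 = 0.0064259
PN = (p₁ − p₀)/p₁ = (0.062607 − 0.0064259) / 0.062607 ≈ 0.89736.
Attributable cases ≈ PN × (exposed cases) = 0.89736 × 110 ≈ 98.71.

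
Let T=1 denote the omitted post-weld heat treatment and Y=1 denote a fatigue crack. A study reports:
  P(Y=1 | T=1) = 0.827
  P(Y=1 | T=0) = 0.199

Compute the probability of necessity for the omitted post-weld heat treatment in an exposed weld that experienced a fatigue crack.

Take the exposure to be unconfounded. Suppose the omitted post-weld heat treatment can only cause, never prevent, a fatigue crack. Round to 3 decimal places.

Let p₁ = 0.827, p₀ = 0.199.
Under exogeneity and monotonicity, PN = (p₁ − p₀) / p₁.
PN = (0.827 − 0.199) / 0.827 = 0.628 / 0.827 ≈ 0.7594

PN ≈ 0.759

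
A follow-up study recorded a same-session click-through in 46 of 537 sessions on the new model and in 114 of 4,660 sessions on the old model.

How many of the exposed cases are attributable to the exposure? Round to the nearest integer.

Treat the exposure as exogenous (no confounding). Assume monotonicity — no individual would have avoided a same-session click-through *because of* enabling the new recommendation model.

p₁ = P(outcome | exposed) = 46/537 = 0.085661
p₀ = P(outcome | unexposed) = 114/4660 = 0.024464
PN = (p₁ − p₀)/p₁ = (0.085661 − 0.024464) / 0.085661 ≈ 0.71442.
Attributable cases ≈ PN × (exposed cases) = 0.71442 × 46 ≈ 32.86.

about 33 cases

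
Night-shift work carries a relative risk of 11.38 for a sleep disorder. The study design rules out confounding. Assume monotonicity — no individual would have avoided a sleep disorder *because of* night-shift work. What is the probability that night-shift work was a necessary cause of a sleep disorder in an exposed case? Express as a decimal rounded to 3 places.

Under exogeneity and monotonicity, PN = (RR − 1) / RR = 1 − 1/RR.
PN = (11.38 − 1) / 11.38 = 10.38 / 11.38 ≈ 0.9121

PN ≈ 0.912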